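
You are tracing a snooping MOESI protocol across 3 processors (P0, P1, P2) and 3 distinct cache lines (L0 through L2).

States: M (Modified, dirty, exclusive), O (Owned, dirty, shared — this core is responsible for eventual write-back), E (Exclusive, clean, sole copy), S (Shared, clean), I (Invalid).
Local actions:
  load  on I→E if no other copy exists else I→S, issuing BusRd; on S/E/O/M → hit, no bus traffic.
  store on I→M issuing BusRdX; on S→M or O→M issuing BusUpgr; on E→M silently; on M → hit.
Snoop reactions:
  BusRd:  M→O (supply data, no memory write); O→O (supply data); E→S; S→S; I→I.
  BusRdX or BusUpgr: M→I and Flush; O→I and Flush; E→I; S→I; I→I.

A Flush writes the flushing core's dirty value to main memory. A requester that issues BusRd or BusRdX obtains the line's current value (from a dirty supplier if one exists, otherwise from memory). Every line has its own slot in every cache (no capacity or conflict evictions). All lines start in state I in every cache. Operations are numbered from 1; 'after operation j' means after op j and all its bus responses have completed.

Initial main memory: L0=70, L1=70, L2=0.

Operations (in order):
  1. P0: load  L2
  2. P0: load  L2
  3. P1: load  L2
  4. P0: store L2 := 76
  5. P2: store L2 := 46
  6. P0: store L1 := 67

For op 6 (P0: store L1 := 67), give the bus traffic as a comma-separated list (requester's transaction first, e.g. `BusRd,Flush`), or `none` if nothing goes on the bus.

  op1 P0: load  L2 → E/I/I on L2; bus BusRd; mem=0
  op2 P0: load  L2 → E/I/I on L2; bus (none); mem=0
  op3 P1: load  L2 → S/S/I on L2; bus BusRd; mem=0
  op4 P0: store L2 := 76 → M/I/I on L2; bus BusUpgr; mem=0
  op5 P2: store L2 := 46 → I/I/M on L2; bus BusRdX Flush; mem=76
  op6 P0: store L1 := 67 → M/I/I on L1; bus BusRdX; mem=70

bus = BusRdX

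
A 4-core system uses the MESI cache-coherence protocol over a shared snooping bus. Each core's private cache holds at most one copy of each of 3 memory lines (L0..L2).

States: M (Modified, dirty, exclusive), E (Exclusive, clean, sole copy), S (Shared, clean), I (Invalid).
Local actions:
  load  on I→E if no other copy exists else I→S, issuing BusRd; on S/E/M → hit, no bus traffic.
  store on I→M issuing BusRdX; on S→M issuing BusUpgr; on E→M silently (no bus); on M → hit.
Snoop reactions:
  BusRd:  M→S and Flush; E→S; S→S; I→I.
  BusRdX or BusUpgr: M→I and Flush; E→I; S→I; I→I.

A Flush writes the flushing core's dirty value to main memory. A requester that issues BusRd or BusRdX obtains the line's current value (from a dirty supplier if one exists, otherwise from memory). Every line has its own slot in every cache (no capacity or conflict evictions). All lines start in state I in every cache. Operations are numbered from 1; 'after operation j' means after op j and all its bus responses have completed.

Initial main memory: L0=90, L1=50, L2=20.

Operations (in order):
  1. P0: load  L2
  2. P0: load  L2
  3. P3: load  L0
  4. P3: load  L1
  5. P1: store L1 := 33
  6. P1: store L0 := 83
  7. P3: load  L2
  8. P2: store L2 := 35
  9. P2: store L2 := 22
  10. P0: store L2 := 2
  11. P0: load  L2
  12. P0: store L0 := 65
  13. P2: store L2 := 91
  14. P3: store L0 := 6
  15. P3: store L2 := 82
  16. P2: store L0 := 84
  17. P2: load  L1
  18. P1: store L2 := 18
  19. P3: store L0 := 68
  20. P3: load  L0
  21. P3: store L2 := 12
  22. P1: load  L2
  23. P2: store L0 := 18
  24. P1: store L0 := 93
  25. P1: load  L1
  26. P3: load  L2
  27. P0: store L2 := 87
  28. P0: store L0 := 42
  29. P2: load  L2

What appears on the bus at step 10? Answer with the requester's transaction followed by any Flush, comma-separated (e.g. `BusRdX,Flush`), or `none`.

step 1: P0: load  L2  ⟶  EIII  (L2)  txn=BusRd  M[L2]=20
step 2: P0: load  L2  ⟶  EIII  (L2)  txn=∅  M[L2]=20
step 3: P3: load  L0  ⟶  IIIE  (L0)  txn=BusRd  M[L0]=90
step 4: P3: load  L1  ⟶  IIIE  (L1)  txn=BusRd  M[L1]=50
step 5: P1: store L1 := 33  ⟶  IMII  (L1)  txn=BusRdX  M[L1]=50
step 6: P1: store L0 := 83  ⟶  IMII  (L0)  txn=BusRdX  M[L0]=90
step 7: P3: load  L2  ⟶  SIIS  (L2)  txn=BusRd  M[L2]=20
step 8: P2: store L2 := 35  ⟶  IIMI  (L2)  txn=BusRdX  M[L2]=20
step 9: P2: store L2 := 22  ⟶  IIMI  (L2)  txn=∅  M[L2]=20
step 10: P0: store L2 := 2  ⟶  MIII  (L2)  txn=BusRdX+Flush  M[L2]=22
step 11: P0: load  L2  ⟶  MIII  (L2)  txn=∅  M[L2]=22
step 12: P0: store L0 := 65  ⟶  MIII  (L0)  txn=BusRdX+Flush  M[L0]=83
step 13: P2: store L2 := 91  ⟶  IIMI  (L2)  txn=BusRdX+Flush  M[L2]=2
step 14: P3: store L0 := 6  ⟶  IIIM  (L0)  txn=BusRdX+Flush  M[L0]=65
step 15: P3: store L2 := 82  ⟶  IIIM  (L2)  txn=BusRdX+Flush  M[L2]=91
step 16: P2: store L0 := 84  ⟶  IIMI  (L0)  txn=BusRdX+Flush  M[L0]=6
step 17: P2: load  L1  ⟶  ISSI  (L1)  txn=BusRd+Flush  M[L1]=33
step 18: P1: store L2 := 18  ⟶  IMII  (L2)  txn=BusRdX+Flush  M[L2]=82
step 19: P3: store L0 := 68  ⟶  IIIM  (L0)  txn=BusRdX+Flush  M[L0]=84
step 20: P3: load  L0  ⟶  IIIM  (L0)  txn=∅  M[L0]=84
step 21: P3: store L2 := 12  ⟶  IIIM  (L2)  txn=BusRdX+Flush  M[L2]=18
step 22: P1: load  L2  ⟶  ISIS  (L2)  txn=BusRd+Flush  M[L2]=12
step 23: P2: store L0 := 18  ⟶  IIMI  (L0)  txn=BusRdX+Flush  M[L0]=68
step 24: P1: store L0 := 93  ⟶  IMII  (L0)  txn=BusRdX+Flush  M[L0]=18
step 25: P1: load  L1  ⟶  ISSI  (L1)  txn=∅  M[L1]=33
step 26: P3: load  L2  ⟶  ISIS  (L2)  txn=∅  M[L2]=12
step 27: P0: store L2 := 87  ⟶  MIII  (L2)  txn=BusRdX  M[L2]=12
step 28: P0: store L0 := 42  ⟶  MIII  (L0)  txn=BusRdX+Flush  M[L0]=93
step 29: P2: load  L2  ⟶  SISI  (L2)  txn=BusRd+Flush  M[L2]=87

bus = BusRdX,Flush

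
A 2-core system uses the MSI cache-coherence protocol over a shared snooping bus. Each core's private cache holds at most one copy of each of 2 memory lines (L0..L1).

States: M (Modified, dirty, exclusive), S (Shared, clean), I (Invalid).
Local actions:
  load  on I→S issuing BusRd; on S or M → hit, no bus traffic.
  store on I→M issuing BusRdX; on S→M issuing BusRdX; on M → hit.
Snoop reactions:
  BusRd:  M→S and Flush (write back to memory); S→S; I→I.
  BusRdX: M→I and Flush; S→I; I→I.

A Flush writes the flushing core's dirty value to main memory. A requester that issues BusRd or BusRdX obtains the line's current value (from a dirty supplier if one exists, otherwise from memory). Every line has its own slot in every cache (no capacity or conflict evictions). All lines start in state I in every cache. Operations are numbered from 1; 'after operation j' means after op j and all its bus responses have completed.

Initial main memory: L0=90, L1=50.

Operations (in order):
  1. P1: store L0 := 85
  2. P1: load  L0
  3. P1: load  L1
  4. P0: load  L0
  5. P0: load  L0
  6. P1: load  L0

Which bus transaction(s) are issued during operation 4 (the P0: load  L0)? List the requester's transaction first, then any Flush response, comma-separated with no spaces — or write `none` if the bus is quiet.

bus = BusRd,Flush

1. P1: store L0 := 85  bus=[BusRdX]  L0: P0=I P1=M  mem[L0]=90
2. P1: load  L0  bus=[-]  L0: P0=I P1=M  mem[L0]=90
3. P1: load  L1  bus=[BusRd]  L1: P0=I P1=S  mem[L1]=50
4. P0: load  L0  bus=[BusRd,Flush]  L0: P0=S P1=S  mem[L0]=85
5. P0: load  L0  bus=[-]  L0: P0=S P1=S  mem[L0]=85
6. P1: load  L0  bus=[-]  L0: P0=S P1=S  mem[L0]=85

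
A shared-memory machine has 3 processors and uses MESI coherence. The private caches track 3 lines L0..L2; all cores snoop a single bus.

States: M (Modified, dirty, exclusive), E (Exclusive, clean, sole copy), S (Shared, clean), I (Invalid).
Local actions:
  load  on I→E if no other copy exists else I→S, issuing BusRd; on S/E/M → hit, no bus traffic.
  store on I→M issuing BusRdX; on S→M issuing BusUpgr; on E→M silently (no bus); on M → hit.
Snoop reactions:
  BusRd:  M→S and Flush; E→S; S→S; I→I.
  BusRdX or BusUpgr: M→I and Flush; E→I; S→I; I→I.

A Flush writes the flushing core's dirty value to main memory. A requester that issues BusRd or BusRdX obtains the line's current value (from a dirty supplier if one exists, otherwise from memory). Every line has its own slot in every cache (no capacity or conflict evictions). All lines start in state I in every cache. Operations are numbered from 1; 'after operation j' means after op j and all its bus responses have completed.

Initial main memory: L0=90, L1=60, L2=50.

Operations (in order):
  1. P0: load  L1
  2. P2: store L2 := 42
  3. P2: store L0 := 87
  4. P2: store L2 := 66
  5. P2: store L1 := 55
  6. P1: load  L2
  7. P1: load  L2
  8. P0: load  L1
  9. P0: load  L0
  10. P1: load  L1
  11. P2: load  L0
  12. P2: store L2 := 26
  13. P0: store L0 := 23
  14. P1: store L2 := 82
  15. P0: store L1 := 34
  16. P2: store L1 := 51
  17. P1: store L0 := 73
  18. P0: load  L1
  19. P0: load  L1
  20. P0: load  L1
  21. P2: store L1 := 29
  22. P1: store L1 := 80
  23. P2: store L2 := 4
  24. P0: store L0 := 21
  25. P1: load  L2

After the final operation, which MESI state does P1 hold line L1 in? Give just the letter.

state = M

  op1 P0: load  L1 → E/I/I on L1; bus BusRd; mem=60
  op2 P2: store L2 := 42 → I/I/M on L2; bus BusRdX; mem=50
  op3 P2: store L0 := 87 → I/I/M on L0; bus BusRdX; mem=90
  op4 P2: store L2 := 66 → I/I/M on L2; bus (none); mem=50
  op5 P2: store L1 := 55 → I/I/M on L1; bus BusRdX; mem=60
  op6 P1: load  L2 → I/S/S on L2; bus BusRd Flush; mem=66
  op7 P1: load  L2 → I/S/S on L2; bus (none); mem=66
  op8 P0: load  L1 → S/I/S on L1; bus BusRd Flush; mem=55
  op9 P0: load  L0 → S/I/S on L0; bus BusRd Flush; mem=87
  op10 P1: load  L1 → S/S/S on L1; bus BusRd; mem=55
  op11 P2: load  L0 → S/I/S on L0; bus (none); mem=87
  op12 P2: store L2 := 26 → I/I/M on L2; bus BusUpgr; mem=66
  op13 P0: store L0 := 23 → M/I/I on L0; bus BusUpgr; mem=87
  op14 P1: store L2 := 82 → I/M/I on L2; bus BusRdX Flush; mem=26
  op15 P0: store L1 := 34 → M/I/I on L1; bus BusUpgr; mem=55
  op16 P2: store L1 := 51 → I/I/M on L1; bus BusRdX Flush; mem=34
  op17 P1: store L0 := 73 → I/M/I on L0; bus BusRdX Flush; mem=23
  op18 P0: load  L1 → S/I/S on L1; bus BusRd Flush; mem=51
  op19 P0: load  L1 → S/I/S on L1; bus (none); mem=51
  op20 P0: load  L1 → S/I/S on L1; bus (none); mem=51
  op21 P2: store L1 := 29 → I/I/M on L1; bus BusUpgr; mem=51
  op22 P1: store L1 := 80 → I/M/I on L1; bus BusRdX Flush; mem=29
  op23 P2: store L2 := 4 → I/I/M on L2; bus BusRdX Flush; mem=82
  op24 P0: store L0 := 21 → M/I/I on L0; bus BusRdX Flush; mem=73
  op25 P1: load  L2 → I/S/S on L2; bus BusRd Flush; mem=4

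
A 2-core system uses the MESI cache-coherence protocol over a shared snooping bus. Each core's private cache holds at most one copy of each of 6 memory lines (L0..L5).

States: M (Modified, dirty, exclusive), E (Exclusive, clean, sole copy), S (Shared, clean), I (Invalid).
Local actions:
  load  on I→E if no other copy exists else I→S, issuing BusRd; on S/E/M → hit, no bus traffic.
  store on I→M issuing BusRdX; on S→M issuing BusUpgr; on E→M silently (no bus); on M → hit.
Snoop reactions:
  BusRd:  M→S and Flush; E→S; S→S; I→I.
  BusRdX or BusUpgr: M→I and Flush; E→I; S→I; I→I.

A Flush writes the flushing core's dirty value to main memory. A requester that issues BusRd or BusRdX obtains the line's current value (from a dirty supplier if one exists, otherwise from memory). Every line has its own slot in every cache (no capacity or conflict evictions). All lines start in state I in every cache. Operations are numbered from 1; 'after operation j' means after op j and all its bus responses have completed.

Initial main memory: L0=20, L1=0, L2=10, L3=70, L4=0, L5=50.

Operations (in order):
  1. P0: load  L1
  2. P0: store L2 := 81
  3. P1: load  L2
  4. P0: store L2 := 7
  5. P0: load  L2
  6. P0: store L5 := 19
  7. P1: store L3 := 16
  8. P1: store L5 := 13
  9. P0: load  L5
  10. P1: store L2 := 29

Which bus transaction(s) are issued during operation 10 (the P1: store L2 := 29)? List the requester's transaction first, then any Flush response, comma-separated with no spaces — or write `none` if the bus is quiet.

  op1 P0: load  L1 → E/I on L1; bus BusRd; mem=0
  op2 P0: store L2 := 81 → M/I on L2; bus BusRdX; mem=10
  op3 P1: load  L2 → S/S on L2; bus BusRd Flush; mem=81
  op4 P0: store L2 := 7 → M/I on L2; bus BusUpgr; mem=81
  op5 P0: load  L2 → M/I on L2; bus (none); mem=81
  op6 P0: store L5 := 19 → M/I on L5; bus BusRdX; mem=50
  op7 P1: store L3 := 16 → I/M on L3; bus BusRdX; mem=70
  op8 P1: store L5 := 13 → I/M on L5; bus BusRdX Flush; mem=19
  op9 P0: load  L5 → S/S on L5; bus BusRd Flush; mem=13
  op10 P1: store L2 := 29 → I/M on L2; bus BusRdX Flush; mem=7

bus = BusRdX,Flush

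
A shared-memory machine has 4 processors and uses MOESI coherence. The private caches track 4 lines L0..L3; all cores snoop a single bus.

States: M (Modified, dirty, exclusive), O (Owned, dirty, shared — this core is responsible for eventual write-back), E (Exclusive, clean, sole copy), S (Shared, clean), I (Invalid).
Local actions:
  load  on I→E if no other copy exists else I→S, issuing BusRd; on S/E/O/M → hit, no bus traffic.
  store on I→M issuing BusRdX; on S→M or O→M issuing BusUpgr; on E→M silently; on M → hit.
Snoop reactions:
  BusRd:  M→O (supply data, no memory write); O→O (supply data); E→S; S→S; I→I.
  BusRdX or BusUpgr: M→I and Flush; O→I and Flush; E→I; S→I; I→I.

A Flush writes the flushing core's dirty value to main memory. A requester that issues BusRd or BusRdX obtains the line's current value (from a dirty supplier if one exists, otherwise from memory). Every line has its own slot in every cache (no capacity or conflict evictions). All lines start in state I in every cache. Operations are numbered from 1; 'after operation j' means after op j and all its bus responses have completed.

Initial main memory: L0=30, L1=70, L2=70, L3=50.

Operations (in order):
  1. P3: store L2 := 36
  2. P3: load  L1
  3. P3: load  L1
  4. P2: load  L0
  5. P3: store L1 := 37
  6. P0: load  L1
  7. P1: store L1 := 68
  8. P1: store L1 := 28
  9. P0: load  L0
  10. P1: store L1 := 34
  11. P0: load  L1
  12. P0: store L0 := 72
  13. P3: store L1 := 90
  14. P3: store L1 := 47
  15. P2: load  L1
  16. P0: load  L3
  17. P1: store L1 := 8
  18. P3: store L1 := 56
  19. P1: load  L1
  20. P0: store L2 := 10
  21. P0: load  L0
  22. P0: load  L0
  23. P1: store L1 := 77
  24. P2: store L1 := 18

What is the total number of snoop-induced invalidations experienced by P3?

  op1 P3: store L2 := 36 → I/I/I/M on L2; bus BusRdX; mem=70
  op2 P3: load  L1 → I/I/I/E on L1; bus BusRd; mem=70
  op3 P3: load  L1 → I/I/I/E on L1; bus (none); mem=70
  op4 P2: load  L0 → I/I/E/I on L0; bus BusRd; mem=30
  op5 P3: store L1 := 37 → I/I/I/M on L1; bus (none); mem=70
  op6 P0: load  L1 → S/I/I/O on L1; bus BusRd; mem=70
  op7 P1: store L1 := 68 → I/M/I/I on L1; bus BusRdX Flush; mem=37
  op8 P1: store L1 := 28 → I/M/I/I on L1; bus (none); mem=37
  op9 P0: load  L0 → S/I/S/I on L0; bus BusRd; mem=30
  op10 P1: store L1 := 34 → I/M/I/I on L1; bus (none); mem=37
  op11 P0: load  L1 → S/O/I/I on L1; bus BusRd; mem=37
  op12 P0: store L0 := 72 → M/I/I/I on L0; bus BusUpgr; mem=30
  op13 P3: store L1 := 90 → I/I/I/M on L1; bus BusRdX Flush; mem=34
  op14 P3: store L1 := 47 → I/I/I/M on L1; bus (none); mem=34
  op15 P2: load  L1 → I/I/S/O on L1; bus BusRd; mem=34
  op16 P0: load  L3 → E/I/I/I on L3; bus BusRd; mem=50
  op17 P1: store L1 := 8 → I/M/I/I on L1; bus BusRdX Flush; mem=47
  op18 P3: store L1 := 56 → I/I/I/M on L1; bus BusRdX Flush; mem=8
  op19 P1: load  L1 → I/S/I/O on L1; bus BusRd; mem=8
  op20 P0: store L2 := 10 → M/I/I/I on L2; bus BusRdX Flush; mem=36
  op21 P0: load  L0 → M/I/I/I on L0; bus (none); mem=30
  op22 P0: load  L0 → M/I/I/I on L0; bus (none); mem=30
  op23 P1: store L1 := 77 → I/M/I/I on L1; bus BusUpgr Flush; mem=56
  op24 P2: store L1 := 18 → I/I/M/I on L1; bus BusRdX Flush; mem=77

invalidations = 4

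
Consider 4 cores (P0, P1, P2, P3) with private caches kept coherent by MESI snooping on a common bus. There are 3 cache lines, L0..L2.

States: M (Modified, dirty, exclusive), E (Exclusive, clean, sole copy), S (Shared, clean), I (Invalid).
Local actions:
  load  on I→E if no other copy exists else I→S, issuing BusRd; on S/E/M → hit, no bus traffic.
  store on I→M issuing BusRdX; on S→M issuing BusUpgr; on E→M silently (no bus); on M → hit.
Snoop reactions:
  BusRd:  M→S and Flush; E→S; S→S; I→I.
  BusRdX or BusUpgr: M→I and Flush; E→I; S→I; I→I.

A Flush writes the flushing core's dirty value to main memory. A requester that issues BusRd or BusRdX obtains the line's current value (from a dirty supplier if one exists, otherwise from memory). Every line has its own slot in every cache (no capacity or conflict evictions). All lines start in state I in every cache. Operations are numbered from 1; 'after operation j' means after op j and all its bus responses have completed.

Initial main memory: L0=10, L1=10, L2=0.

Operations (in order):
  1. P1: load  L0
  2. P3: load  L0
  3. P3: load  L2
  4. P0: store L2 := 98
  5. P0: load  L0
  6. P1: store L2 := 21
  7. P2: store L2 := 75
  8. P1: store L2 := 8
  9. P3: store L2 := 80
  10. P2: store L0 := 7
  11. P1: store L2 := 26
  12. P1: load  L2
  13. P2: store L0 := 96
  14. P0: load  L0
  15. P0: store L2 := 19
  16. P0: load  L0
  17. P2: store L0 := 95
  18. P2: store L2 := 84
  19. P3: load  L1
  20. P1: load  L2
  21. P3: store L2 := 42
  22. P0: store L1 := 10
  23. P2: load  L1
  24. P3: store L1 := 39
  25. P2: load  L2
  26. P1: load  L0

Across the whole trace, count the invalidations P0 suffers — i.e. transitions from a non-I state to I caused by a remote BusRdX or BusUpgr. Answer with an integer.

invalidations = 5

step 1: P1: load  L0  ⟶  IEII  (L0)  txn=BusRd  M[L0]=10
step 2: P3: load  L0  ⟶  ISIS  (L0)  txn=BusRd  M[L0]=10
step 3: P3: load  L2  ⟶  IIIE  (L2)  txn=BusRd  M[L2]=0
step 4: P0: store L2 := 98  ⟶  MIII  (L2)  txn=BusRdX  M[L2]=0
step 5: P0: load  L0  ⟶  SSIS  (L0)  txn=BusRd  M[L0]=10
step 6: P1: store L2 := 21  ⟶  IMII  (L2)  txn=BusRdX+Flush  M[L2]=98
step 7: P2: store L2 := 75  ⟶  IIMI  (L2)  txn=BusRdX+Flush  M[L2]=21
step 8: P1: store L2 := 8  ⟶  IMII  (L2)  txn=BusRdX+Flush  M[L2]=75
step 9: P3: store L2 := 80  ⟶  IIIM  (L2)  txn=BusRdX+Flush  M[L2]=8
step 10: P2: store L0 := 7  ⟶  IIMI  (L0)  txn=BusRdX  M[L0]=10
step 11: P1: store L2 := 26  ⟶  IMII  (L2)  txn=BusRdX+Flush  M[L2]=80
step 12: P1: load  L2  ⟶  IMII  (L2)  txn=∅  M[L2]=80
step 13: P2: store L0 := 96  ⟶  IIMI  (L0)  txn=∅  M[L0]=10
step 14: P0: load  L0  ⟶  SISI  (L0)  txn=BusRd+Flush  M[L0]=96
step 15: P0: store L2 := 19  ⟶  MIII  (L2)  txn=BusRdX+Flush  M[L2]=26
step 16: P0: load  L0  ⟶  SISI  (L0)  txn=∅  M[L0]=96
step 17: P2: store L0 := 95  ⟶  IIMI  (L0)  txn=BusUpgr  M[L0]=96
step 18: P2: store L2 := 84  ⟶  IIMI  (L2)  txn=BusRdX+Flush  M[L2]=19
step 19: P3: load  L1  ⟶  IIIE  (L1)  txn=BusRd  M[L1]=10
step 20: P1: load  L2  ⟶  ISSI  (L2)  txn=BusRd+Flush  M[L2]=84
step 21: P3: store L2 := 42  ⟶  IIIM  (L2)  txn=BusRdX  M[L2]=84
step 22: P0: store L1 := 10  ⟶  MIII  (L1)  txn=BusRdX  M[L1]=10
step 23: P2: load  L1  ⟶  SISI  (L1)  txn=BusRd+Flush  M[L1]=10
step 24: P3: store L1 := 39  ⟶  IIIM  (L1)  txn=BusRdX  M[L1]=10
step 25: P2: load  L2  ⟶  IISS  (L2)  txn=BusRd+Flush  M[L2]=42
step 26: P1: load  L0  ⟶  ISSI  (L0)  txn=BusRd+Flush  M[L0]=95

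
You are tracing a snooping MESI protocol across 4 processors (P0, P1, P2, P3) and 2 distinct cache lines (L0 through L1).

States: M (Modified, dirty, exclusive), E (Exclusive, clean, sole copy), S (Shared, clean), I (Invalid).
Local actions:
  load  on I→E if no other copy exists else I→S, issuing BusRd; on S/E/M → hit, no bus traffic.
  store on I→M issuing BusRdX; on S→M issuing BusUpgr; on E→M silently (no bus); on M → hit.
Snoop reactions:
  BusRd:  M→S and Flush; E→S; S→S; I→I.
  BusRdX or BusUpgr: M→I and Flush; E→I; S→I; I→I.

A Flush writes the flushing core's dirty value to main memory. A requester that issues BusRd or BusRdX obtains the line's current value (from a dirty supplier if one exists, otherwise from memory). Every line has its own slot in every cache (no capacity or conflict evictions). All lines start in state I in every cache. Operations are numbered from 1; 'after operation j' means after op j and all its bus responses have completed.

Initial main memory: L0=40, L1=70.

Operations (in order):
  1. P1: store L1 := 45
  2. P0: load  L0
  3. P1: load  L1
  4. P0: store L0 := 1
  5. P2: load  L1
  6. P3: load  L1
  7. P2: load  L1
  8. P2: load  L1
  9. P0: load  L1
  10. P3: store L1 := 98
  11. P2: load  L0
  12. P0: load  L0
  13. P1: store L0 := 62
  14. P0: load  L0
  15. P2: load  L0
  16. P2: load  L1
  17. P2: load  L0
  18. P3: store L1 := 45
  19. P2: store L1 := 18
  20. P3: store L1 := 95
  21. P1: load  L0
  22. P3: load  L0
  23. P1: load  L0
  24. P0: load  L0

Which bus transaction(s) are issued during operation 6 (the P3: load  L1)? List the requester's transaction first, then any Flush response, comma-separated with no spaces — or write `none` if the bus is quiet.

bus = BusRd

step 1: P1: store L1 := 45  ⟶  IMII  (L1)  txn=BusRdX  M[L1]=70
step 2: P0: load  L0  ⟶  EIII  (L0)  txn=BusRd  M[L0]=40
step 3: P1: load  L1  ⟶  IMII  (L1)  txn=∅  M[L1]=70
step 4: P0: store L0 := 1  ⟶  MIII  (L0)  txn=∅  M[L0]=40
step 5: P2: load  L1  ⟶  ISSI  (L1)  txn=BusRd+Flush  M[L1]=45
step 6: P3: load  L1  ⟶  ISSS  (L1)  txn=BusRd  M[L1]=45
step 7: P2: load  L1  ⟶  ISSS  (L1)  txn=∅  M[L1]=45
step 8: P2: load  L1  ⟶  ISSS  (L1)  txn=∅  M[L1]=45
step 9: P0: load  L1  ⟶  SSSS  (L1)  txn=BusRd  M[L1]=45
step 10: P3: store L1 := 98  ⟶  IIIM  (L1)  txn=BusUpgr  M[L1]=45
step 11: P2: load  L0  ⟶  SISI  (L0)  txn=BusRd+Flush  M[L0]=1
step 12: P0: load  L0  ⟶  SISI  (L0)  txn=∅  M[L0]=1
step 13: P1: store L0 := 62  ⟶  IMII  (L0)  txn=BusRdX  M[L0]=1
step 14: P0: load  L0  ⟶  SSII  (L0)  txn=BusRd+Flush  M[L0]=62
step 15: P2: load  L0  ⟶  SSSI  (L0)  txn=BusRd  M[L0]=62
step 16: P2: load  L1  ⟶  IISS  (L1)  txn=BusRd+Flush  M[L1]=98
step 17: P2: load  L0  ⟶  SSSI  (L0)  txn=∅  M[L0]=62
step 18: P3: store L1 := 45  ⟶  IIIM  (L1)  txn=BusUpgr  M[L1]=98
step 19: P2: store L1 := 18  ⟶  IIMI  (L1)  txn=BusRdX+Flush  M[L1]=45
step 20: P3: store L1 := 95  ⟶  IIIM  (L1)  txn=BusRdX+Flush  M[L1]=18
step 21: P1: load  L0  ⟶  SSSI  (L0)  txn=∅  M[L0]=62
step 22: P3: load  L0  ⟶  SSSS  (L0)  txn=BusRd  M[L0]=62
step 23: P1: load  L0  ⟶  SSSS  (L0)  txn=∅  M[L0]=62
step 24: P0: load  L0  ⟶  SSSS  (L0)  txn=∅  M[L0]=62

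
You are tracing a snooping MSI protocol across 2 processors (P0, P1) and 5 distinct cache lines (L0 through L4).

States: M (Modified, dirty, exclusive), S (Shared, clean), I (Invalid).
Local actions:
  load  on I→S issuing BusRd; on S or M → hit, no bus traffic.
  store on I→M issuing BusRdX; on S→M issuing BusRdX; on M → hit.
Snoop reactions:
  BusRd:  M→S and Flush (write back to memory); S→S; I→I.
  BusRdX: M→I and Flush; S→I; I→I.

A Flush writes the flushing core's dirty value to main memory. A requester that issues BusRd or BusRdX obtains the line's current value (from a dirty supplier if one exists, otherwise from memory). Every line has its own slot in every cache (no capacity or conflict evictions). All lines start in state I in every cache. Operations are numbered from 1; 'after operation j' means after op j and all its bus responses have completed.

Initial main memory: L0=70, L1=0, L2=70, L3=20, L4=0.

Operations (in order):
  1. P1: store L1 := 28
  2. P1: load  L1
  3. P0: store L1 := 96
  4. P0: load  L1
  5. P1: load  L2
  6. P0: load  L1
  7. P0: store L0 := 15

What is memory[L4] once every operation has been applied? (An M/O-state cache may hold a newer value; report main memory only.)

1. P1: store L1 := 28  bus=[BusRdX]  L1: P0=I P1=M  mem[L1]=0
2. P1: load  L1  bus=[-]  L1: P0=I P1=M  mem[L1]=0
3. P0: store L1 := 96  bus=[BusRdX,Flush]  L1: P0=M P1=I  mem[L1]=28
4. P0: load  L1  bus=[-]  L1: P0=M P1=I  mem[L1]=28
5. P1: load  L2  bus=[BusRd]  L2: P0=I P1=S  mem[L2]=70
6. P0: load  L1  bus=[-]  L1: P0=M P1=I  mem[L1]=28
7. P0: store L0 := 15  bus=[BusRdX]  L0: P0=M P1=I  mem[L0]=70

memory[L4] = 0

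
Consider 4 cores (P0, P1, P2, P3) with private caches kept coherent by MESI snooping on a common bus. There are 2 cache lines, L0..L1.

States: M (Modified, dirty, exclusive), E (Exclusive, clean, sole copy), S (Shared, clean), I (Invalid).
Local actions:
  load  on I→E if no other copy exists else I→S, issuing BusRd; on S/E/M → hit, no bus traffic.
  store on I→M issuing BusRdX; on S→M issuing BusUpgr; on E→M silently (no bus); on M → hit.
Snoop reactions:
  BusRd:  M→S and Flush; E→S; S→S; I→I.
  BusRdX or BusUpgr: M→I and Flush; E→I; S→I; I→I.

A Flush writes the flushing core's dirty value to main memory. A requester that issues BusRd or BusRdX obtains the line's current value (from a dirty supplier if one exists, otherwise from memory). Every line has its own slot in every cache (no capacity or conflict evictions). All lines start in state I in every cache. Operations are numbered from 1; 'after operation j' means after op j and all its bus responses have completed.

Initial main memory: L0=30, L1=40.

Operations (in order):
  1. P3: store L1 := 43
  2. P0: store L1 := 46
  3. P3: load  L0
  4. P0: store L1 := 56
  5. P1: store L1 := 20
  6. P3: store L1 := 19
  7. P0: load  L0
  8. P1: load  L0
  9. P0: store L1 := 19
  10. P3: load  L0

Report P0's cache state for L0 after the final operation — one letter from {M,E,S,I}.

state = S

[1] P3: store L1 := 43 | P0:I, P1:I, P2:I, P3:M(43) | bus: BusRdX
[2] P0: store L1 := 46 | P0:M(46), P1:I, P2:I, P3:I | bus: BusRdX,Flush
[3] P3: load  L0 | P0:I, P1:I, P2:I, P3:E(30) | bus: BusRd
[4] P0: store L1 := 56 | P0:M(56), P1:I, P2:I, P3:I | bus: none
[5] P1: store L1 := 20 | P0:I, P1:M(20), P2:I, P3:I | bus: BusRdX,Flush
[6] P3: store L1 := 19 | P0:I, P1:I, P2:I, P3:M(19) | bus: BusRdX,Flush
[7] P0: load  L0 | P0:S(30), P1:I, P2:I, P3:S(30) | bus: BusRd
[8] P1: load  L0 | P0:S(30), P1:S(30), P2:I, P3:S(30) | bus: BusRd
[9] P0: store L1 := 19 | P0:M(19), P1:I, P2:I, P3:I | bus: BusRdX,Flush
[10] P3: load  L0 | P0:S(30), P1:S(30), P2:I, P3:S(30) | bus: none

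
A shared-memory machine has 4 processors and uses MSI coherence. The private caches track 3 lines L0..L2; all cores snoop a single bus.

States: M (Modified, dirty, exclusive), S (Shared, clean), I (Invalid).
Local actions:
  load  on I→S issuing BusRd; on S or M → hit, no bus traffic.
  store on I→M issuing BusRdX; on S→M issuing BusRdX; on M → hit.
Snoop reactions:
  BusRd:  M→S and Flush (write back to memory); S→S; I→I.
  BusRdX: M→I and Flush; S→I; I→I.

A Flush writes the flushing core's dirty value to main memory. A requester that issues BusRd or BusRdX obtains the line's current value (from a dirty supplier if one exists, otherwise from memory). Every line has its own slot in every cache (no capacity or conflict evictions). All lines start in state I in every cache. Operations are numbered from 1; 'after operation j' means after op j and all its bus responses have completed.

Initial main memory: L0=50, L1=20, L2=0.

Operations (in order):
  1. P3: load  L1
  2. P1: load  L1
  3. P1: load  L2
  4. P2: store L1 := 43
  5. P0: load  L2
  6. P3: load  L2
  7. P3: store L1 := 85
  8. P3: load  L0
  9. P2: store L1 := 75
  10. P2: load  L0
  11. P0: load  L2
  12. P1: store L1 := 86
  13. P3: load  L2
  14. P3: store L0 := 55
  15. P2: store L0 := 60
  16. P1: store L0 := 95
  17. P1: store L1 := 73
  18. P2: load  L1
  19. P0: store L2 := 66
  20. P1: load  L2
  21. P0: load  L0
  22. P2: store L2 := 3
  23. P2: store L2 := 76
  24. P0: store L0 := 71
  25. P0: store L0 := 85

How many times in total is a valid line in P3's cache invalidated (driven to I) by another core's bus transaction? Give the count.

invalidations = 4

1. P3: load  L1  bus=[BusRd]  L1: P0=I P1=I P2=I P3=S  mem[L1]=20
2. P1: load  L1  bus=[BusRd]  L1: P0=I P1=S P2=I P3=S  mem[L1]=20
3. P1: load  L2  bus=[BusRd]  L2: P0=I P1=S P2=I P3=I  mem[L2]=0
4. P2: store L1 := 43  bus=[BusRdX]  L1: P0=I P1=I P2=M P3=I  mem[L1]=20
5. P0: load  L2  bus=[BusRd]  L2: P0=S P1=S P2=I P3=I  mem[L2]=0
6. P3: load  L2  bus=[BusRd]  L2: P0=S P1=S P2=I P3=S  mem[L2]=0
7. P3: store L1 := 85  bus=[BusRdX,Flush]  L1: P0=I P1=I P2=I P3=M  mem[L1]=43
8. P3: load  L0  bus=[BusRd]  L0: P0=I P1=I P2=I P3=S  mem[L0]=50
9. P2: store L1 := 75  bus=[BusRdX,Flush]  L1: P0=I P1=I P2=M P3=I  mem[L1]=85
10. P2: load  L0  bus=[BusRd]  L0: P0=I P1=I P2=S P3=S  mem[L0]=50
11. P0: load  L2  bus=[-]  L2: P0=S P1=S P2=I P3=S  mem[L2]=0
12. P1: store L1 := 86  bus=[BusRdX,Flush]  L1: P0=I P1=M P2=I P3=I  mem[L1]=75
13. P3: load  L2  bus=[-]  L2: P0=S P1=S P2=I P3=S  mem[L2]=0
14. P3: store L0 := 55  bus=[BusRdX]  L0: P0=I P1=I P2=I P3=M  mem[L0]=50
15. P2: store L0 := 60  bus=[BusRdX,Flush]  L0: P0=I P1=I P2=M P3=I  mem[L0]=55
16. P1: store L0 := 95  bus=[BusRdX,Flush]  L0: P0=I P1=M P2=I P3=I  mem[L0]=60
17. P1: store L1 := 73  bus=[-]  L1: P0=I P1=M P2=I P3=I  mem[L1]=75
18. P2: load  L1  bus=[BusRd,Flush]  L1: P0=I P1=S P2=S P3=I  mem[L1]=73
19. P0: store L2 := 66  bus=[BusRdX]  L2: P0=M P1=I P2=I P3=I  mem[L2]=0
20. P1: load  L2  bus=[BusRd,Flush]  L2: P0=S P1=S P2=I P3=I  mem[L2]=66
21. P0: load  L0  bus=[BusRd,Flush]  L0: P0=S P1=S P2=I P3=I  mem[L0]=95
22. P2: store L2 := 3  bus=[BusRdX]  L2: P0=I P1=I P2=M P3=I  mem[L2]=66
23. P2: store L2 := 76  bus=[-]  L2: P0=I P1=I P2=M P3=I  mem[L2]=66
24. P0: store L0 := 71  bus=[BusRdX]  L0: P0=M P1=I P2=I P3=I  mem[L0]=95
25. P0: store L0 := 85  bus=[-]  L0: P0=M P1=I P2=I P3=I  mem[L0]=95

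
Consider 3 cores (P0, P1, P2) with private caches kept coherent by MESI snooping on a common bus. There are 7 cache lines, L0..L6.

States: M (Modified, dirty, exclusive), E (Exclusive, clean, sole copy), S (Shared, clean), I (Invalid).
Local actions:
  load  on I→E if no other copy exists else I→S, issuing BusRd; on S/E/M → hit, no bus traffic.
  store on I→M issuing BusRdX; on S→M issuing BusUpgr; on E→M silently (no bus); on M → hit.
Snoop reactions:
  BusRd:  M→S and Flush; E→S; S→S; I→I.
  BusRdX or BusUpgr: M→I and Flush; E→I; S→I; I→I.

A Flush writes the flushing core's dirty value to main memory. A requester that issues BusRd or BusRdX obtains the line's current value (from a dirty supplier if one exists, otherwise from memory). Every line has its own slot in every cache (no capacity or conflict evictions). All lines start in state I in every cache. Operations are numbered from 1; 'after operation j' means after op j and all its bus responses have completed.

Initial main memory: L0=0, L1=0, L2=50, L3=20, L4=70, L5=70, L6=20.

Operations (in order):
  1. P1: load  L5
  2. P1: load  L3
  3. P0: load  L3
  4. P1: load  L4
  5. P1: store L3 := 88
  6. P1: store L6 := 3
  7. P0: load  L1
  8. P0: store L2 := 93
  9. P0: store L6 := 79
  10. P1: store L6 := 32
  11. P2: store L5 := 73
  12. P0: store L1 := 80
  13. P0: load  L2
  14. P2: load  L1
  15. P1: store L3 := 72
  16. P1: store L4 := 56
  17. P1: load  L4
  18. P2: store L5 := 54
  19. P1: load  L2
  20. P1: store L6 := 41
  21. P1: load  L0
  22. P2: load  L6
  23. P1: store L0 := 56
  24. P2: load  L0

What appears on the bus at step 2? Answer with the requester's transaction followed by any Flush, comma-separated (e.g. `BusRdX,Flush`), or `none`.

step 1: P1: load  L5  ⟶  IEI  (L5)  txn=BusRd  M[L5]=70
step 2: P1: load  L3  ⟶  IEI  (L3)  txn=BusRd  M[L3]=20
step 3: P0: load  L3  ⟶  SSI  (L3)  txn=BusRd  M[L3]=20
step 4: P1: load  L4  ⟶  IEI  (L4)  txn=BusRd  M[L4]=70
step 5: P1: store L3 := 88  ⟶  IMI  (L3)  txn=BusUpgr  M[L3]=20
step 6: P1: store L6 := 3  ⟶  IMI  (L6)  txn=BusRdX  M[L6]=20
step 7: P0: load  L1  ⟶  EII  (L1)  txn=BusRd  M[L1]=0
step 8: P0: store L2 := 93  ⟶  MII  (L2)  txn=BusRdX  M[L2]=50
step 9: P0: store L6 := 79  ⟶  MII  (L6)  txn=BusRdX+Flush  M[L6]=3
step 10: P1: store L6 := 32  ⟶  IMI  (L6)  txn=BusRdX+Flush  M[L6]=79
step 11: P2: store L5 := 73  ⟶  IIM  (L5)  txn=BusRdX  M[L5]=70
step 12: P0: store L1 := 80  ⟶  MII  (L1)  txn=∅  M[L1]=0
step 13: P0: load  L2  ⟶  MII  (L2)  txn=∅  M[L2]=50
step 14: P2: load  L1  ⟶  SIS  (L1)  txn=BusRd+Flush  M[L1]=80
step 15: P1: store L3 := 72  ⟶  IMI  (L3)  txn=∅  M[L3]=20
step 16: P1: store L4 := 56  ⟶  IMI  (L4)  txn=∅  M[L4]=70
step 17: P1: load  L4  ⟶  IMI  (L4)  txn=∅  M[L4]=70
step 18: P2: store L5 := 54  ⟶  IIM  (L5)  txn=∅  M[L5]=70
step 19: P1: load  L2  ⟶  SSI  (L2)  txn=BusRd+Flush  M[L2]=93
step 20: P1: store L6 := 41  ⟶  IMI  (L6)  txn=∅  M[L6]=79
step 21: P1: load  L0  ⟶  IEI  (L0)  txn=BusRd  M[L0]=0
step 22: P2: load  L6  ⟶  ISS  (L6)  txn=BusRd+Flush  M[L6]=41
step 23: P1: store L0 := 56  ⟶  IMI  (L0)  txn=∅  M[L0]=0
step 24: P2: load  L0  ⟶  ISS  (L0)  txn=BusRd+Flush  M[L0]=56

bus = BusRd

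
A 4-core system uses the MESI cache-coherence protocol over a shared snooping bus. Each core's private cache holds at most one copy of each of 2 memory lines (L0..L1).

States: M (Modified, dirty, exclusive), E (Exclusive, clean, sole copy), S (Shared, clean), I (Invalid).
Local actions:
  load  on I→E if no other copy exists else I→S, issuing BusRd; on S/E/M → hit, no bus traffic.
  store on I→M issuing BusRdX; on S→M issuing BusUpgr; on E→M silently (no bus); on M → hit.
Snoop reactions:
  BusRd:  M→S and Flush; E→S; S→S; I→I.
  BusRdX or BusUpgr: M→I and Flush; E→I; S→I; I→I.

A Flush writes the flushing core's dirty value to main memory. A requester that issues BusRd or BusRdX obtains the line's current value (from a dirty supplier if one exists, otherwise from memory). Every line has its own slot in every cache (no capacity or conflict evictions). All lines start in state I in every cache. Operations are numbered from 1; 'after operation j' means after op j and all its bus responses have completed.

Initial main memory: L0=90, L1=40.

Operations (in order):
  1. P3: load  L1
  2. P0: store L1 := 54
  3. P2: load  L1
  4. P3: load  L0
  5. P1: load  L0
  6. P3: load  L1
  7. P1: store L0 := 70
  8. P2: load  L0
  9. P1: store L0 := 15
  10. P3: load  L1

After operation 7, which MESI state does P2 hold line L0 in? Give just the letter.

state = I

1. P3: load  L1  bus=[BusRd]  L1: P0=I P1=I P2=I P3=E  mem[L1]=40
2. P0: store L1 := 54  bus=[BusRdX]  L1: P0=M P1=I P2=I P3=I  mem[L1]=40
3. P2: load  L1  bus=[BusRd,Flush]  L1: P0=S P1=I P2=S P3=I  mem[L1]=54
4. P3: load  L0  bus=[BusRd]  L0: P0=I P1=I P2=I P3=E  mem[L0]=90
5. P1: load  L0  bus=[BusRd]  L0: P0=I P1=S P2=I P3=S  mem[L0]=90
6. P3: load  L1  bus=[BusRd]  L1: P0=S P1=I P2=S P3=S  mem[L1]=54
7. P1: store L0 := 70  bus=[BusUpgr]  L0: P0=I P1=M P2=I P3=I  mem[L0]=90
8. P2: load  L0  bus=[BusRd,Flush]  L0: P0=I P1=S P2=S P3=I  mem[L0]=70
9. P1: store L0 := 15  bus=[BusUpgr]  L0: P0=I P1=M P2=I P3=I  mem[L0]=70
10. P3: load  L1  bus=[-]  L1: P0=S P1=I P2=S P3=S  mem[L1]=54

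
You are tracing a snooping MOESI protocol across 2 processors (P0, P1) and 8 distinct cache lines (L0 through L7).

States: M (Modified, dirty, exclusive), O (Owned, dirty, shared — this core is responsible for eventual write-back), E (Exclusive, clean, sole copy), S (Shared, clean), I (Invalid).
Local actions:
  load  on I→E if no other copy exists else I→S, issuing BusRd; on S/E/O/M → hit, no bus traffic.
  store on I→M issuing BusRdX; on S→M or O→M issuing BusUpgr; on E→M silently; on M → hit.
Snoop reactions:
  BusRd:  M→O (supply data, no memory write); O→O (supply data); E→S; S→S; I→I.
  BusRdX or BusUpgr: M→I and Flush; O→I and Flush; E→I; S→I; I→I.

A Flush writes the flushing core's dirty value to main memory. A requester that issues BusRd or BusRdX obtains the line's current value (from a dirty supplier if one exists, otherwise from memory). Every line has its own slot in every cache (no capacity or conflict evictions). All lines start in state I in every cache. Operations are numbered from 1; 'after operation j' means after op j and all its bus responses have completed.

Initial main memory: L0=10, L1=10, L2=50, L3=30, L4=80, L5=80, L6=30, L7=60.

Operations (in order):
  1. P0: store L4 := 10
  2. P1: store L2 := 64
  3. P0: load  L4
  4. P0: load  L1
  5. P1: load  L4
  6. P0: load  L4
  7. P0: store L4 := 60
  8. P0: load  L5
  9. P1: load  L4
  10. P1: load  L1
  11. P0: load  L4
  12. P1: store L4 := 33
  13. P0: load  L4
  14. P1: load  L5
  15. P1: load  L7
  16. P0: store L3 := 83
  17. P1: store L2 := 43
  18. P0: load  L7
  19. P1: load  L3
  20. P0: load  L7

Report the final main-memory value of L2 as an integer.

step 1: P0: store L4 := 10  ⟶  MI  (L4)  txn=BusRdX  M[L4]=80
step 2: P1: store L2 := 64  ⟶  IM  (L2)  txn=BusRdX  M[L2]=50
step 3: P0: load  L4  ⟶  MI  (L4)  txn=∅  M[L4]=80
step 4: P0: load  L1  ⟶  EI  (L1)  txn=BusRd  M[L1]=10
step 5: P1: load  L4  ⟶  OS  (L4)  txn=BusRd  M[L4]=80
step 6: P0: load  L4  ⟶  OS  (L4)  txn=∅  M[L4]=80
step 7: P0: store L4 := 60  ⟶  MI  (L4)  txn=BusUpgr  M[L4]=80
step 8: P0: load  L5  ⟶  EI  (L5)  txn=BusRd  M[L5]=80
step 9: P1: load  L4  ⟶  OS  (L4)  txn=BusRd  M[L4]=80
step 10: P1: load  L1  ⟶  SS  (L1)  txn=BusRd  M[L1]=10
step 11: P0: load  L4  ⟶  OS  (L4)  txn=∅  M[L4]=80
step 12: P1: store L4 := 33  ⟶  IM  (L4)  txn=BusUpgr+Flush  M[L4]=60
step 13: P0: load  L4  ⟶  SO  (L4)  txn=BusRd  M[L4]=60
step 14: P1: load  L5  ⟶  SS  (L5)  txn=BusRd  M[L5]=80
step 15: P1: load  L7  ⟶  IE  (L7)  txn=BusRd  M[L7]=60
step 16: P0: store L3 := 83  ⟶  MI  (L3)  txn=BusRdX  M[L3]=30
step 17: P1: store L2 := 43  ⟶  IM  (L2)  txn=∅  M[L2]=50
step 18: P0: load  L7  ⟶  SS  (L7)  txn=BusRd  M[L7]=60
step 19: P1: load  L3  ⟶  OS  (L3)  txn=BusRd  M[L3]=30
step 20: P0: load  L7  ⟶  SS  (L7)  txn=∅  M[L7]=60

memory[L2] = 50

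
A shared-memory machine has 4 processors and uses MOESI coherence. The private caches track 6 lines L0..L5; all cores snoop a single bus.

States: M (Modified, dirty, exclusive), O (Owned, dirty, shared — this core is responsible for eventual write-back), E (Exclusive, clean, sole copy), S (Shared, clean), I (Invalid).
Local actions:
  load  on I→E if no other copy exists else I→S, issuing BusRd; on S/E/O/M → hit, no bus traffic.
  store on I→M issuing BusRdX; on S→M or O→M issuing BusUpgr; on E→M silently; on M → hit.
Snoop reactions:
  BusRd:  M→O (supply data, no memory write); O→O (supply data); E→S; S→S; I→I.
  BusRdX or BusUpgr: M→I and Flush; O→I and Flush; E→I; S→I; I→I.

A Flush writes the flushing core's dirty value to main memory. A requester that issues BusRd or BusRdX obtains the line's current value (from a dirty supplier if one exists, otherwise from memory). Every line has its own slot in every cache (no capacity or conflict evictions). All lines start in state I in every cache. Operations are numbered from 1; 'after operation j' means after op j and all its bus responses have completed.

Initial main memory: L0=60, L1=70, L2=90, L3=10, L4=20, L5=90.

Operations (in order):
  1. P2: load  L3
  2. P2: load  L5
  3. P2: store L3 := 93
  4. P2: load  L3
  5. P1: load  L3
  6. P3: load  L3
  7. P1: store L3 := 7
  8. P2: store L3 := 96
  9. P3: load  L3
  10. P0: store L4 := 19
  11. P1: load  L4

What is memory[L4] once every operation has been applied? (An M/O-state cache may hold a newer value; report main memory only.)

  op1 P2: load  L3 → I/I/E/I on L3; bus BusRd; mem=10
  op2 P2: load  L5 → I/I/E/I on L5; bus BusRd; mem=90
  op3 P2: store L3 := 93 → I/I/M/I on L3; bus (none); mem=10
  op4 P2: load  L3 → I/I/M/I on L3; bus (none); mem=10
  op5 P1: load  L3 → I/S/O/I on L3; bus BusRd; mem=10
  op6 P3: load  L3 → I/S/O/S on L3; bus BusRd; mem=10
  op7 P1: store L3 := 7 → I/M/I/I on L3; bus BusUpgr Flush; mem=93
  op8 P2: store L3 := 96 → I/I/M/I on L3; bus BusRdX Flush; mem=7
  op9 P3: load  L3 → I/I/O/S on L3; bus BusRd; mem=7
  op10 P0: store L4 := 19 → M/I/I/I on L4; bus BusRdX; mem=20
  op11 P1: load  L4 → O/S/I/I on L4; bus BusRd; mem=20

memory[L4] = 20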